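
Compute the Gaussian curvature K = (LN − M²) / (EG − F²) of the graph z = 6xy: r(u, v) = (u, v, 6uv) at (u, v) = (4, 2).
K = -36/519841

Coefficients of the first fundamental form: E = 36*v^2 + 1, F = 36*u*v, G = 36*u^2 + 1.
Coefficients of the second fundamental form: L = 0, M = 6/sqrt(36*u^2 + 36*v^2 + 1), N = 0.
Assemble K = (LN − M²)/(EG − F²) = -36/(1296*u^4 + 2592*u^2*v^2 + 72*u^2 + 1296*v^4 + 72*v^2 + 1). At (u, v) = (4, 2): K = -36/519841.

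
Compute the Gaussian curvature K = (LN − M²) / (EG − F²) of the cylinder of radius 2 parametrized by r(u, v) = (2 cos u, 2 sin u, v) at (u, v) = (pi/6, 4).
K = 0

Coefficients of the first fundamental form: E = 4, F = 0, G = 1.
Coefficients of the second fundamental form: L = -2, M = 0, N = 0.
Assemble K = (LN − M²)/(EG − F²) = 0. At (u, v) = (pi/6, 4): K = 0.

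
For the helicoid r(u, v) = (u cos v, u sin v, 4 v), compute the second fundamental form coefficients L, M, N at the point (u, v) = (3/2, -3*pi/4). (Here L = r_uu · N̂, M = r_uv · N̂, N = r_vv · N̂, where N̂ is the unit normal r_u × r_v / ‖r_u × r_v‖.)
L = 0;  M = -8*sqrt(73)/73;  N = 0

Compute the unit normal N̂(u, v) = (4*sin(v)/sqrt(u^2 + 16), -4*cos(v)/sqrt(u^2 + 16), u/sqrt(u^2 + 16)), and the second partials r_uu, r_uv, r_vv. Take dot products:
  L(u, v) = r_uu · N̂ = 0,
  M(u, v) = r_uv · N̂ = -4/sqrt(u^2 + 16),
  N(u, v) = r_vv · N̂ = 0.
Evaluating at (u, v) = (3/2, -3*pi/4):
  L = 0, M = -8*sqrt(73)/73, N = 0.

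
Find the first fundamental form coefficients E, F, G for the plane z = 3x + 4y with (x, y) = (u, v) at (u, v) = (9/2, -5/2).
E = 10;  F = 12;  G = 17

Partials: r_u = (1, 0, 3), r_v = (0, 1, 4). As functions of (u, v):
  E = r_u · r_u = 10,
  F = r_u · r_v = 12,
  G = r_v · r_v = 17.
Evaluating at (u, v) = (9/2, -5/2): E = 10, F = 12, G = 17.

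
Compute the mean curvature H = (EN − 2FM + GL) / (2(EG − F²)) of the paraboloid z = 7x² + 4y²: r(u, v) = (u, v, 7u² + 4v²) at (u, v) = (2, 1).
H = 3595*sqrt(849)/720801

With E = 196*u^2 + 1, F = 112*u*v, G = 64*v^2 + 1, L = 14/sqrt(196*u^2 + 64*v^2 + 1), M = 0, N = 8/sqrt(196*u^2 + 64*v^2 + 1), assemble
  H = (EN − 2FM + GL) / (2(EG − F²)) = (784*u^2 + 448*v^2 + 11)/(196*u^2 + 64*v^2 + 1)^(3/2).
At (u, v) = (2, 1): H = 3595*sqrt(849)/720801.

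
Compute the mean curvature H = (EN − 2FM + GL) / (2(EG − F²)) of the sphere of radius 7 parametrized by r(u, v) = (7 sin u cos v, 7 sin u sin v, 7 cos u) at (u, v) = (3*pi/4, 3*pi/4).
H = -1/7

With E = 49, F = 0, G = 49*sin(u)^2, L = -7*sin(u)/Abs(sin(u)), M = 0, N = -7*sin(u)^3/Abs(sin(u)), assemble
  H = (EN − 2FM + GL) / (2(EG − F²)) = -sin(u)/(7*Abs(sin(u))).
At (u, v) = (3*pi/4, 3*pi/4): H = -1/7.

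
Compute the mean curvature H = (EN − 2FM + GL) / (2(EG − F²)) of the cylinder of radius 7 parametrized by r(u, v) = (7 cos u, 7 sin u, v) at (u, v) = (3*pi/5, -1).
H = -1/14

With E = 49, F = 0, G = 1, L = -7, M = 0, N = 0, assemble
  H = (EN − 2FM + GL) / (2(EG − F²)) = -1/14.
At (u, v) = (3*pi/5, -1): H = -1/14.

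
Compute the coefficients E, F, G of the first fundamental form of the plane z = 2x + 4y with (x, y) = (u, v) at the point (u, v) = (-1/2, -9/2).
E = 5;  F = 8;  G = 17

Partials: r_u = (1, 0, 2), r_v = (0, 1, 4). As functions of (u, v):
  E = r_u · r_u = 5,
  F = r_u · r_v = 8,
  G = r_v · r_v = 17.
Evaluating at (u, v) = (-1/2, -9/2): E = 5, F = 8, G = 17.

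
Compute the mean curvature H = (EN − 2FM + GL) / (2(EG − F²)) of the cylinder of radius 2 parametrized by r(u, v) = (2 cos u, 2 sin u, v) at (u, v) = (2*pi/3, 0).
H = -1/4

With E = 4, F = 0, G = 1, L = -2, M = 0, N = 0, assemble
  H = (EN − 2FM + GL) / (2(EG − F²)) = -1/4.
At (u, v) = (2*pi/3, 0): H = -1/4.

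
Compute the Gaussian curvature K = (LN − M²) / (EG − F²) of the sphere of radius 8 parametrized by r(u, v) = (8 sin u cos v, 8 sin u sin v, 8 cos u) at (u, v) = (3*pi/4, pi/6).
K = 1/64

Coefficients of the first fundamental form: E = 64, F = 0, G = 64*sin(u)^2.
Coefficients of the second fundamental form: L = -8*sin(u)/Abs(sin(u)), M = 0, N = -8*sin(u)^3/Abs(sin(u)).
Assemble K = (LN − M²)/(EG − F²) = 1/64. At (u, v) = (3*pi/4, pi/6): K = 1/64.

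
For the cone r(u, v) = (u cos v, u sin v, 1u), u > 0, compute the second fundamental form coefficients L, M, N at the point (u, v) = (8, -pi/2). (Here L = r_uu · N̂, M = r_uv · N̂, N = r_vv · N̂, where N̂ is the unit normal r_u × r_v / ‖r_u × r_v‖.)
L = 0;  M = 0;  N = 4*sqrt(2)

Compute the unit normal N̂(u, v) = (-sqrt(2)*u*cos(v)/(2*Abs(u)), -sqrt(2)*u*sin(v)/(2*Abs(u)), sqrt(2)*u/(2*Abs(u))), and the second partials r_uu, r_uv, r_vv. Take dot products:
  L(u, v) = r_uu · N̂ = 0,
  M(u, v) = r_uv · N̂ = 0,
  N(u, v) = r_vv · N̂ = sqrt(2)*u^2/(2*Abs(u)).
Evaluating at (u, v) = (8, -pi/2):
  L = 0, M = 0, N = 4*sqrt(2).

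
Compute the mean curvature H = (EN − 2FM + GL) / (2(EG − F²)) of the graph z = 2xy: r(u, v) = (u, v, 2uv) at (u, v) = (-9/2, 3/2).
H = 54*sqrt(91)/8281

With E = 4*v^2 + 1, F = 4*u*v, G = 4*u^2 + 1, L = 0, M = 2/sqrt(4*u^2 + 4*v^2 + 1), N = 0, assemble
  H = (EN − 2FM + GL) / (2(EG − F²)) = -8*u*v/(4*u^2 + 4*v^2 + 1)^(3/2).
At (u, v) = (-9/2, 3/2): H = 54*sqrt(91)/8281.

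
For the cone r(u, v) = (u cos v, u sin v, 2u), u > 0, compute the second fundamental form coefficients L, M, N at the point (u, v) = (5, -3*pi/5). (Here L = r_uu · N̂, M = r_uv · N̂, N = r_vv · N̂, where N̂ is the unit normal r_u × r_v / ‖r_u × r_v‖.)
L = 0;  M = 0;  N = 2*sqrt(5)

Compute the unit normal N̂(u, v) = (-2*sqrt(5)*u*cos(v)/(5*Abs(u)), -2*sqrt(5)*u*sin(v)/(5*Abs(u)), sqrt(5)*u/(5*Abs(u))), and the second partials r_uu, r_uv, r_vv. Take dot products:
  L(u, v) = r_uu · N̂ = 0,
  M(u, v) = r_uv · N̂ = 0,
  N(u, v) = r_vv · N̂ = 2*sqrt(5)*u^2/(5*Abs(u)).
Evaluating at (u, v) = (5, -3*pi/5):
  L = 0, M = 0, N = 2*sqrt(5).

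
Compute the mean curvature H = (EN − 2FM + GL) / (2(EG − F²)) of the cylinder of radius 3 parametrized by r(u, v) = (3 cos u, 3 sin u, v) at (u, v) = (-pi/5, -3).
H = -1/6

With E = 9, F = 0, G = 1, L = -3, M = 0, N = 0, assemble
  H = (EN − 2FM + GL) / (2(EG − F²)) = -1/6.
At (u, v) = (-pi/5, -3): H = -1/6.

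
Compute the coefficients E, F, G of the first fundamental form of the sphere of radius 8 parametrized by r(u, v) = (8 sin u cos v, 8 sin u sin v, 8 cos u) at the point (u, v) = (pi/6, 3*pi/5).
E = 64;  F = 0;  G = 16

Partials: r_u = (8*cos(u)*cos(v), 8*sin(v)*cos(u), -8*sin(u)), r_v = (-8*sin(u)*sin(v), 8*sin(u)*cos(v), 0). As functions of (u, v):
  E = r_u · r_u = 64,
  F = r_u · r_v = 0,
  G = r_v · r_v = 64*sin(u)^2.
Evaluating at (u, v) = (pi/6, 3*pi/5): E = 64, F = 0, G = 16.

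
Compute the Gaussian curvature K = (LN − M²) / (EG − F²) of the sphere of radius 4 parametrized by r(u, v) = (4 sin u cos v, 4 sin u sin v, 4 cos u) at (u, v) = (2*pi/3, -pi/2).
K = 1/16

Coefficients of the first fundamental form: E = 16, F = 0, G = 16*sin(u)^2.
Coefficients of the second fundamental form: L = -4*sin(u)/Abs(sin(u)), M = 0, N = -4*sin(u)^3/Abs(sin(u)).
Assemble K = (LN − M²)/(EG − F²) = 1/16. At (u, v) = (2*pi/3, -pi/2): K = 1/16.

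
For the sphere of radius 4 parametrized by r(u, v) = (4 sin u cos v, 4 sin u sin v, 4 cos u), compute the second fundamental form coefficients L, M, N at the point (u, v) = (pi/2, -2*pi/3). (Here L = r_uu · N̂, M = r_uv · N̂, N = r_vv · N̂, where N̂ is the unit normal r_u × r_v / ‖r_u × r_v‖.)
L = -4;  M = 0;  N = -4

Compute the unit normal N̂(u, v) = (sin(u)^2*cos(v)/Abs(sin(u)), sin(u)^2*sin(v)/Abs(sin(u)), sin(2*u)/(2*Abs(sin(u)))), and the second partials r_uu, r_uv, r_vv. Take dot products:
  L(u, v) = r_uu · N̂ = -4*sin(u)/Abs(sin(u)),
  M(u, v) = r_uv · N̂ = 0,
  N(u, v) = r_vv · N̂ = -4*sin(u)^3/Abs(sin(u)).
Evaluating at (u, v) = (pi/2, -2*pi/3):
  L = -4, M = 0, N = -4.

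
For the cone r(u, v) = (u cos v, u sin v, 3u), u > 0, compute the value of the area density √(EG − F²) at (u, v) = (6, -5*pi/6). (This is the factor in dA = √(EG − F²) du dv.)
√(EG − F²)|_{(6, -5*pi/6)} = 6*sqrt(10)

E = 10, F = 0, G = u^2, so EG − F² = 10*u^2. Taking the positive square root: √(EG − F²) = sqrt(10)*Abs(u). At (u, v) = (6, -5*pi/6): 6*sqrt(10).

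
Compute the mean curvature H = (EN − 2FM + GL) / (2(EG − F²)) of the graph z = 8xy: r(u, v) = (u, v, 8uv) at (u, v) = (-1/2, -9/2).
H = -1152*sqrt(1313)/1723969

With E = 64*v^2 + 1, F = 64*u*v, G = 64*u^2 + 1, L = 0, M = 8/sqrt(64*u^2 + 64*v^2 + 1), N = 0, assemble
  H = (EN − 2FM + GL) / (2(EG − F²)) = -512*u*v/(64*u^2 + 64*v^2 + 1)^(3/2).
At (u, v) = (-1/2, -9/2): H = -1152*sqrt(1313)/1723969.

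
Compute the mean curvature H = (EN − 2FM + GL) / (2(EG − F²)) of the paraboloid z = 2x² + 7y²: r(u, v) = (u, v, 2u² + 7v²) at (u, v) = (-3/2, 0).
H = 261*sqrt(37)/1369

With E = 16*u^2 + 1, F = 56*u*v, G = 196*v^2 + 1, L = 4/sqrt(16*u^2 + 196*v^2 + 1), M = 0, N = 14/sqrt(16*u^2 + 196*v^2 + 1), assemble
  H = (EN − 2FM + GL) / (2(EG − F²)) = (112*u^2 + 392*v^2 + 9)/(16*u^2 + 196*v^2 + 1)^(3/2).
At (u, v) = (-3/2, 0): H = 261*sqrt(37)/1369.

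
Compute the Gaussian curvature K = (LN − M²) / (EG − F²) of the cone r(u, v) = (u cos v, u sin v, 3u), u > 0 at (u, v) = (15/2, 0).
K = 0

Coefficients of the first fundamental form: E = 10, F = 0, G = u^2.
Coefficients of the second fundamental form: L = 0, M = 0, N = 3*sqrt(10)*u^2/(10*Abs(u)).
Assemble K = (LN − M²)/(EG − F²) = 0. At (u, v) = (15/2, 0): K = 0.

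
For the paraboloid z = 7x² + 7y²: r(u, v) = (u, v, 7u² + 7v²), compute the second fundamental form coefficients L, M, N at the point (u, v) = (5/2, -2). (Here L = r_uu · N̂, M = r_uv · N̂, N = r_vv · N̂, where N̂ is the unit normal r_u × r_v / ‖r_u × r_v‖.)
L = 7*sqrt(2010)/1005;  M = 0;  N = 7*sqrt(2010)/1005

Compute the unit normal N̂(u, v) = (-14*u/sqrt(196*u^2 + 196*v^2 + 1), -14*v/sqrt(196*u^2 + 196*v^2 + 1), 1/sqrt(196*u^2 + 196*v^2 + 1)), and the second partials r_uu, r_uv, r_vv. Take dot products:
  L(u, v) = r_uu · N̂ = 14/sqrt(196*u^2 + 196*v^2 + 1),
  M(u, v) = r_uv · N̂ = 0,
  N(u, v) = r_vv · N̂ = 14/sqrt(196*u^2 + 196*v^2 + 1).
Evaluating at (u, v) = (5/2, -2):
  L = 7*sqrt(2010)/1005, M = 0, N = 7*sqrt(2010)/1005.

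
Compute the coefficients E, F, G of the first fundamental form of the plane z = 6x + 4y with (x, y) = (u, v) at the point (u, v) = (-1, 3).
E = 37;  F = 24;  G = 17

Partials: r_u = (1, 0, 6), r_v = (0, 1, 4). As functions of (u, v):
  E = r_u · r_u = 37,
  F = r_u · r_v = 24,
  G = r_v · r_v = 17.
Evaluating at (u, v) = (-1, 3): E = 37, F = 24, G = 17.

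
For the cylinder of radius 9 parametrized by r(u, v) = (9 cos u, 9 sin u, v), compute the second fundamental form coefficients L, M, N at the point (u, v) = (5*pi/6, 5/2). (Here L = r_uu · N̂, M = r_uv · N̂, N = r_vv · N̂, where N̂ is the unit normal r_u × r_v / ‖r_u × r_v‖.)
L = -9;  M = 0;  N = 0

Compute the unit normal N̂(u, v) = (cos(u), sin(u), 0), and the second partials r_uu, r_uv, r_vv. Take dot products:
  L(u, v) = r_uu · N̂ = -9,
  M(u, v) = r_uv · N̂ = 0,
  N(u, v) = r_vv · N̂ = 0.
Evaluating at (u, v) = (5*pi/6, 5/2):
  L = -9, M = 0, N = 0.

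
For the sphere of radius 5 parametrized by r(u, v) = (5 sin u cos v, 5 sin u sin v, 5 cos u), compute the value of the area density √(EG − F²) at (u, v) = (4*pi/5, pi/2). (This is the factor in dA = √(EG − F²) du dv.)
√(EG − F²)|_{(4*pi/5, pi/2)} = 25*sqrt(10 - 2*sqrt(5))/4

E = 25, F = 0, G = 25*sin(u)^2, so EG − F² = 625*sin(u)^2. Taking the positive square root: √(EG − F²) = 25*Abs(sin(u)). At (u, v) = (4*pi/5, pi/2): 25*sqrt(10 - 2*sqrt(5))/4.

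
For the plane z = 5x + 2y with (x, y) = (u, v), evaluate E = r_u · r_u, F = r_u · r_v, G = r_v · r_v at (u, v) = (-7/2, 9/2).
E = 26;  F = 10;  G = 5

Partials: r_u = (1, 0, 5), r_v = (0, 1, 2). As functions of (u, v):
  E = r_u · r_u = 26,
  F = r_u · r_v = 10,
  G = r_v · r_v = 5.
Evaluating at (u, v) = (-7/2, 9/2): E = 26, F = 10, G = 5.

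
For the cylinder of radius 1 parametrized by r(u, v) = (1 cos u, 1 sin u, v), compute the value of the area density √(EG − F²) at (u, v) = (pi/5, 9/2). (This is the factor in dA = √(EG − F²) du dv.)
√(EG − F²)|_{(pi/5, 9/2)} = 1

E = 1, F = 0, G = 1, so EG − F² = 1. Taking the positive square root: √(EG − F²) = 1. At (u, v) = (pi/5, 9/2): 1.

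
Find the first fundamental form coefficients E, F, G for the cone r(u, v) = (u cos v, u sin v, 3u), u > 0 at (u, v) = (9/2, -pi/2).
E = 10;  F = 0;  G = 81/4

Partials: r_u = (cos(v), sin(v), 3), r_v = (-u*sin(v), u*cos(v), 0). As functions of (u, v):
  E = r_u · r_u = 10,
  F = r_u · r_v = 0,
  G = r_v · r_v = u^2.
Evaluating at (u, v) = (9/2, -pi/2): E = 10, F = 0, G = 81/4.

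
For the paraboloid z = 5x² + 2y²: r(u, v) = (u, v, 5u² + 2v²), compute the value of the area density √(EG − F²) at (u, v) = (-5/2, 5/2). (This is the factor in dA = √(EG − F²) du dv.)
√(EG − F²)|_{(-5/2, 5/2)} = 11*sqrt(6)

E = 100*u^2 + 1, F = 40*u*v, G = 16*v^2 + 1, so EG − F² = 100*u^2 + 16*v^2 + 1. Taking the positive square root: √(EG − F²) = sqrt(100*u^2 + 16*v^2 + 1). At (u, v) = (-5/2, 5/2): 11*sqrt(6).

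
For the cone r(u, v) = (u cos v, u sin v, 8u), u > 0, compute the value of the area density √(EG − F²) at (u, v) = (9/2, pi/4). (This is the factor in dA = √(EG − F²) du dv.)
√(EG − F²)|_{(9/2, pi/4)} = 9*sqrt(65)/2

E = 65, F = 0, G = u^2, so EG − F² = 65*u^2. Taking the positive square root: √(EG − F²) = sqrt(65)*Abs(u). At (u, v) = (9/2, pi/4): 9*sqrt(65)/2.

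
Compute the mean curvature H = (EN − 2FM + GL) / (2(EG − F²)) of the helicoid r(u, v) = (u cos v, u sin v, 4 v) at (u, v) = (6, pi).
H = 0

With E = 1, F = 0, G = u^2 + 16, L = 0, M = -4/sqrt(u^2 + 16), N = 0, assemble
  H = (EN − 2FM + GL) / (2(EG − F²)) = 0.
At (u, v) = (6, pi): H = 0.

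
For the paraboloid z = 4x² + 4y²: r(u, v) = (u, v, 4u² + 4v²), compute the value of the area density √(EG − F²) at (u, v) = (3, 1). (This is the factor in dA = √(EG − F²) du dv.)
√(EG − F²)|_{(3, 1)} = sqrt(641)

E = 64*u^2 + 1, F = 64*u*v, G = 64*v^2 + 1, so EG − F² = 64*u^2 + 64*v^2 + 1. Taking the positive square root: √(EG − F²) = sqrt(64*u^2 + 64*v^2 + 1). At (u, v) = (3, 1): sqrt(641).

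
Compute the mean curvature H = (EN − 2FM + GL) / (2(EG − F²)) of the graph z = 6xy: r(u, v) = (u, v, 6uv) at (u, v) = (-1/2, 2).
H = 54*sqrt(154)/5929

With E = 36*v^2 + 1, F = 36*u*v, G = 36*u^2 + 1, L = 0, M = 6/sqrt(36*u^2 + 36*v^2 + 1), N = 0, assemble
  H = (EN − 2FM + GL) / (2(EG − F²)) = -216*u*v/(36*u^2 + 36*v^2 + 1)^(3/2).
At (u, v) = (-1/2, 2): H = 54*sqrt(154)/5929.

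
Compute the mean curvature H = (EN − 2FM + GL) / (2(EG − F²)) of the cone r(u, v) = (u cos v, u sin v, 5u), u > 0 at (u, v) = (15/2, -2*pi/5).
H = sqrt(26)/78

With E = 26, F = 0, G = u^2, L = 0, M = 0, N = 5*sqrt(26)*u^2/(26*Abs(u)), assemble
  H = (EN − 2FM + GL) / (2(EG − F²)) = 5*sqrt(26)/(52*Abs(u)).
At (u, v) = (15/2, -2*pi/5): H = sqrt(26)/78.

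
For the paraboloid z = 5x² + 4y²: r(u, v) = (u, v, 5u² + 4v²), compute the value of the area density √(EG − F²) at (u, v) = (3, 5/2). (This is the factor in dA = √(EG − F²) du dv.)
√(EG − F²)|_{(3, 5/2)} = sqrt(1301)

E = 100*u^2 + 1, F = 80*u*v, G = 64*v^2 + 1, so EG − F² = 100*u^2 + 64*v^2 + 1. Taking the positive square root: √(EG − F²) = sqrt(100*u^2 + 64*v^2 + 1). At (u, v) = (3, 5/2): sqrt(1301).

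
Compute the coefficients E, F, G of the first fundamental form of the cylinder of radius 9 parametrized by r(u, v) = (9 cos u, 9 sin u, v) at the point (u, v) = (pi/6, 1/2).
E = 81;  F = 0;  G = 1

Partials: r_u = (-9*sin(u), 9*cos(u), 0), r_v = (0, 0, 1). As functions of (u, v):
  E = r_u · r_u = 81,
  F = r_u · r_v = 0,
  G = r_v · r_v = 1.
Evaluating at (u, v) = (pi/6, 1/2): E = 81, F = 0, G = 1.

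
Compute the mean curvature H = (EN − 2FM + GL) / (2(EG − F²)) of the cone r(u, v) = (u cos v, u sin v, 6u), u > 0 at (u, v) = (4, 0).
H = 3*sqrt(37)/148

With E = 37, F = 0, G = u^2, L = 0, M = 0, N = 6*sqrt(37)*u^2/(37*Abs(u)), assemble
  H = (EN − 2FM + GL) / (2(EG − F²)) = 3*sqrt(37)/(37*Abs(u)).
At (u, v) = (4, 0): H = 3*sqrt(37)/148.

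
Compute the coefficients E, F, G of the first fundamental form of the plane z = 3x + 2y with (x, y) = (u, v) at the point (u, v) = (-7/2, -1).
E = 10;  F = 6;  G = 5

Partials: r_u = (1, 0, 3), r_v = (0, 1, 2). As functions of (u, v):
  E = r_u · r_u = 10,
  F = r_u · r_v = 6,
  G = r_v · r_v = 5.
Evaluating at (u, v) = (-7/2, -1): E = 10, F = 6, G = 5.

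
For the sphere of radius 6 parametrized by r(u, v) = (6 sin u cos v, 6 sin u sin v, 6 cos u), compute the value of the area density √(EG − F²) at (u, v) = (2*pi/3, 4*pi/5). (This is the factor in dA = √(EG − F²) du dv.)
√(EG − F²)|_{(2*pi/3, 4*pi/5)} = 18*sqrt(3)

E = 36, F = 0, G = 36*sin(u)^2, so EG − F² = 1296*sin(u)^2. Taking the positive square root: √(EG − F²) = 36*Abs(sin(u)). At (u, v) = (2*pi/3, 4*pi/5): 18*sqrt(3).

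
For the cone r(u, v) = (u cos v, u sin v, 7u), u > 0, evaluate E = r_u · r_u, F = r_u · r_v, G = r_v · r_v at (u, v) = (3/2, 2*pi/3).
E = 50;  F = 0;  G = 9/4

Partials: r_u = (cos(v), sin(v), 7), r_v = (-u*sin(v), u*cos(v), 0). As functions of (u, v):
  E = r_u · r_u = 50,
  F = r_u · r_v = 0,
  G = r_v · r_v = u^2.
Evaluating at (u, v) = (3/2, 2*pi/3): E = 50, F = 0, G = 9/4.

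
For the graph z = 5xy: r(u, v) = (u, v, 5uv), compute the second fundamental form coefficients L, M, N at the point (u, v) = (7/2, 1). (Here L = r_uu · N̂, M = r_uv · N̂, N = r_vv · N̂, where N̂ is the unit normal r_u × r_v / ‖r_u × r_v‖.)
L = 0;  M = 10*sqrt(1329)/1329;  N = 0

Compute the unit normal N̂(u, v) = (-5*v/sqrt(25*u^2 + 25*v^2 + 1), -5*u/sqrt(25*u^2 + 25*v^2 + 1), 1/sqrt(25*u^2 + 25*v^2 + 1)), and the second partials r_uu, r_uv, r_vv. Take dot products:
  L(u, v) = r_uu · N̂ = 0,
  M(u, v) = r_uv · N̂ = 5/sqrt(25*u^2 + 25*v^2 + 1),
  N(u, v) = r_vv · N̂ = 0.
Evaluating at (u, v) = (7/2, 1):
  L = 0, M = 10*sqrt(1329)/1329, N = 0.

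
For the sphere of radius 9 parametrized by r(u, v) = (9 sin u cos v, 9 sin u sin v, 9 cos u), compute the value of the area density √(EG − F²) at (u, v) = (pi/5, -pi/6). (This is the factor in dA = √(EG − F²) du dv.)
√(EG − F²)|_{(pi/5, -pi/6)} = 81*sqrt(10 - 2*sqrt(5))/4

E = 81, F = 0, G = 81*sin(u)^2, so EG − F² = 6561*sin(u)^2. Taking the positive square root: √(EG − F²) = 81*Abs(sin(u)). At (u, v) = (pi/5, -pi/6): 81*sqrt(10 - 2*sqrt(5))/4.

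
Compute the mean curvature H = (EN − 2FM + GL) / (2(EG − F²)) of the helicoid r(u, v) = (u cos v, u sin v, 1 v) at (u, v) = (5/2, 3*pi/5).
H = 0

With E = 1, F = 0, G = u^2 + 1, L = 0, M = -1/sqrt(u^2 + 1), N = 0, assemble
  H = (EN − 2FM + GL) / (2(EG − F²)) = 0.
At (u, v) = (5/2, 3*pi/5): H = 0.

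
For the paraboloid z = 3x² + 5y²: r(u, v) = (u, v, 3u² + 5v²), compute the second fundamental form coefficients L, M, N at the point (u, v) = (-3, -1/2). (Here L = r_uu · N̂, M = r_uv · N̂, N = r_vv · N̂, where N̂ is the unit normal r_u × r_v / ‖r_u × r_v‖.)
L = 3*sqrt(14)/35;  M = 0;  N = sqrt(14)/7

Compute the unit normal N̂(u, v) = (-6*u/sqrt(36*u^2 + 100*v^2 + 1), -10*v/sqrt(36*u^2 + 100*v^2 + 1), 1/sqrt(36*u^2 + 100*v^2 + 1)), and the second partials r_uu, r_uv, r_vv. Take dot products:
  L(u, v) = r_uu · N̂ = 6/sqrt(36*u^2 + 100*v^2 + 1),
  M(u, v) = r_uv · N̂ = 0,
  N(u, v) = r_vv · N̂ = 10/sqrt(36*u^2 + 100*v^2 + 1).
Evaluating at (u, v) = (-3, -1/2):
  L = 3*sqrt(14)/35, M = 0, N = sqrt(14)/7.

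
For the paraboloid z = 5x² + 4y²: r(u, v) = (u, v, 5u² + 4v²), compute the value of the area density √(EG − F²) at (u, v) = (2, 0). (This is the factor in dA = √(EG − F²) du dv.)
√(EG − F²)|_{(2, 0)} = sqrt(401)

E = 100*u^2 + 1, F = 80*u*v, G = 64*v^2 + 1, so EG − F² = 100*u^2 + 64*v^2 + 1. Taking the positive square root: √(EG − F²) = sqrt(100*u^2 + 64*v^2 + 1). At (u, v) = (2, 0): sqrt(401).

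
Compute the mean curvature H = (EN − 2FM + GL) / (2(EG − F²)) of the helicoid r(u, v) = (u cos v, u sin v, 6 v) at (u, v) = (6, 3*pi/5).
H = 0

With E = 1, F = 0, G = u^2 + 36, L = 0, M = -6/sqrt(u^2 + 36), N = 0, assemble
  H = (EN − 2FM + GL) / (2(EG − F²)) = 0.
At (u, v) = (6, 3*pi/5): H = 0.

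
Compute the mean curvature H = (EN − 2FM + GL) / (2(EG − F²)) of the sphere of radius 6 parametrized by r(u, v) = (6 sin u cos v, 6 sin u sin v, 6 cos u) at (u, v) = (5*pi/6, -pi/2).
H = -1/6

With E = 36, F = 0, G = 36*sin(u)^2, L = -6*sin(u)/Abs(sin(u)), M = 0, N = -6*sin(u)^3/Abs(sin(u)), assemble
  H = (EN − 2FM + GL) / (2(EG − F²)) = -sin(u)/(6*Abs(sin(u))).
At (u, v) = (5*pi/6, -pi/2): H = -1/6.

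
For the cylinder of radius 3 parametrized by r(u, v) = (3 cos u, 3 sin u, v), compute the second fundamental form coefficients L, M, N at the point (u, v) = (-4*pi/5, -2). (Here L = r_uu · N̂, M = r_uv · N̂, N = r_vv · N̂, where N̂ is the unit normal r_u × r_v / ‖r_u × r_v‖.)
L = -3;  M = 0;  N = 0

Compute the unit normal N̂(u, v) = (cos(u), sin(u), 0), and the second partials r_uu, r_uv, r_vv. Take dot products:
  L(u, v) = r_uu · N̂ = -3,
  M(u, v) = r_uv · N̂ = 0,
  N(u, v) = r_vv · N̂ = 0.
Evaluating at (u, v) = (-4*pi/5, -2):
  L = -3, M = 0, N = 0.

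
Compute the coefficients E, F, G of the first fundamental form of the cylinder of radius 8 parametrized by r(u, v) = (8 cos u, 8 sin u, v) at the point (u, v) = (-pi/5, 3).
E = 64;  F = 0;  G = 1

Partials: r_u = (-8*sin(u), 8*cos(u), 0), r_v = (0, 0, 1). As functions of (u, v):
  E = r_u · r_u = 64,
  F = r_u · r_v = 0,
  G = r_v · r_v = 1.
Evaluating at (u, v) = (-pi/5, 3): E = 64, F = 0, G = 1.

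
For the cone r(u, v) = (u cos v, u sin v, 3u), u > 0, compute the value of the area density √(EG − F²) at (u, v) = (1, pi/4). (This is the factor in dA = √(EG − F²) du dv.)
√(EG − F²)|_{(1, pi/4)} = sqrt(10)

E = 10, F = 0, G = u^2, so EG − F² = 10*u^2. Taking the positive square root: √(EG − F²) = sqrt(10)*Abs(u). At (u, v) = (1, pi/4): sqrt(10).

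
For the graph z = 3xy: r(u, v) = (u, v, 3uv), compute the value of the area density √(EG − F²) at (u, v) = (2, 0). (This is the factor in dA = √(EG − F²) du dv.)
√(EG − F²)|_{(2, 0)} = sqrt(37)

E = 9*v^2 + 1, F = 9*u*v, G = 9*u^2 + 1, so EG − F² = 9*u^2 + 9*v^2 + 1. Taking the positive square root: √(EG − F²) = sqrt(9*u^2 + 9*v^2 + 1). At (u, v) = (2, 0): sqrt(37).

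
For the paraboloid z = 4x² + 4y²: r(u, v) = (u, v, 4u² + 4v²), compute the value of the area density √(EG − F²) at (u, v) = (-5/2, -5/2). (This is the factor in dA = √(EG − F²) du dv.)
√(EG − F²)|_{(-5/2, -5/2)} = 3*sqrt(89)

E = 64*u^2 + 1, F = 64*u*v, G = 64*v^2 + 1, so EG − F² = 64*u^2 + 64*v^2 + 1. Taking the positive square root: √(EG − F²) = sqrt(64*u^2 + 64*v^2 + 1). At (u, v) = (-5/2, -5/2): 3*sqrt(89).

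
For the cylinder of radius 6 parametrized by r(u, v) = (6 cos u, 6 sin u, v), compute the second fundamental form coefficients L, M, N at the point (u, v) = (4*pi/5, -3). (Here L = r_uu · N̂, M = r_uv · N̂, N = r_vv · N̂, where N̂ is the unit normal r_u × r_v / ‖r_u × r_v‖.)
L = -6;  M = 0;  N = 0

Compute the unit normal N̂(u, v) = (cos(u), sin(u), 0), and the second partials r_uu, r_uv, r_vv. Take dot products:
  L(u, v) = r_uu · N̂ = -6,
  M(u, v) = r_uv · N̂ = 0,
  N(u, v) = r_vv · N̂ = 0.
Evaluating at (u, v) = (4*pi/5, -3):
  L = -6, M = 0, N = 0.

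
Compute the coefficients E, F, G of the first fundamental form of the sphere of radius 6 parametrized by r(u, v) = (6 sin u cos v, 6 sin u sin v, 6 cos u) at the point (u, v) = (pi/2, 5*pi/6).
E = 36;  F = 0;  G = 36

Partials: r_u = (6*cos(u)*cos(v), 6*sin(v)*cos(u), -6*sin(u)), r_v = (-6*sin(u)*sin(v), 6*sin(u)*cos(v), 0). As functions of (u, v):
  E = r_u · r_u = 36,
  F = r_u · r_v = 0,
  G = r_v · r_v = 36*sin(u)^2.
Evaluating at (u, v) = (pi/2, 5*pi/6): E = 36, F = 0, G = 36.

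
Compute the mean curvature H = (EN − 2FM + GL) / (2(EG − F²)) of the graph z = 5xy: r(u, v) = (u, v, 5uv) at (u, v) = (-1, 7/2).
H = 3500*sqrt(1329)/1766241

With E = 25*v^2 + 1, F = 25*u*v, G = 25*u^2 + 1, L = 0, M = 5/sqrt(25*u^2 + 25*v^2 + 1), N = 0, assemble
  H = (EN − 2FM + GL) / (2(EG − F²)) = -125*u*v/(25*u^2 + 25*v^2 + 1)^(3/2).
At (u, v) = (-1, 7/2): H = 3500*sqrt(1329)/1766241.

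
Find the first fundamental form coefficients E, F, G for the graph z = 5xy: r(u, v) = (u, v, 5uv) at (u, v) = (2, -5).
E = 626;  F = -250;  G = 101

Partials: r_u = (1, 0, 5*v), r_v = (0, 1, 5*u). As functions of (u, v):
  E = r_u · r_u = 25*v^2 + 1,
  F = r_u · r_v = 25*u*v,
  G = r_v · r_v = 25*u^2 + 1.
Evaluating at (u, v) = (2, -5): E = 626, F = -250, G = 101.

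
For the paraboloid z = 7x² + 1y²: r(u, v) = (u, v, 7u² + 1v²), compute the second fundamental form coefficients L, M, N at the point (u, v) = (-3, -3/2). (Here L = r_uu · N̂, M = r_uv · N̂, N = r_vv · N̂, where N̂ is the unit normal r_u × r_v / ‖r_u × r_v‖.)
L = 7*sqrt(1774)/887;  M = 0;  N = sqrt(1774)/887

Compute the unit normal N̂(u, v) = (-14*u/sqrt(196*u^2 + 4*v^2 + 1), -2*v/sqrt(196*u^2 + 4*v^2 + 1), 1/sqrt(196*u^2 + 4*v^2 + 1)), and the second partials r_uu, r_uv, r_vv. Take dot products:
  L(u, v) = r_uu · N̂ = 14/sqrt(196*u^2 + 4*v^2 + 1),
  M(u, v) = r_uv · N̂ = 0,
  N(u, v) = r_vv · N̂ = 2/sqrt(196*u^2 + 4*v^2 + 1).
Evaluating at (u, v) = (-3, -3/2):
  L = 7*sqrt(1774)/887, M = 0, N = sqrt(1774)/887.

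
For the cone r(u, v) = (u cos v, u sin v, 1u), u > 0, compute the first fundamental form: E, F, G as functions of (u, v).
E = 2;  F = 0;  G = u^2

Compute partials: r_u = (cos(v), sin(v), 1), r_v = (-u*sin(v), u*cos(v), 0). Then
  E = r_u · r_u = 2,
  F = r_u · r_v = 0,
  G = r_v · r_v = u^2.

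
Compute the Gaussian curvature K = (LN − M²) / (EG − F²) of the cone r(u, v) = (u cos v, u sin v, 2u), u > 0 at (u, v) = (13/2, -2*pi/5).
K = 0

Coefficients of the first fundamental form: E = 5, F = 0, G = u^2.
Coefficients of the second fundamental form: L = 0, M = 0, N = 2*sqrt(5)*u^2/(5*Abs(u)).
Assemble K = (LN − M²)/(EG − F²) = 0. At (u, v) = (13/2, -2*pi/5): K = 0.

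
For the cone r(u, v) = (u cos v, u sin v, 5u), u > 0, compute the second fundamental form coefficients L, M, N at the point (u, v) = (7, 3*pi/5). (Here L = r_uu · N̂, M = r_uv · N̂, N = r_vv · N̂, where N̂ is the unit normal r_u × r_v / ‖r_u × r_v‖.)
L = 0;  M = 0;  N = 35*sqrt(26)/26

Compute the unit normal N̂(u, v) = (-5*sqrt(26)*u*cos(v)/(26*Abs(u)), -5*sqrt(26)*u*sin(v)/(26*Abs(u)), sqrt(26)*u/(26*Abs(u))), and the second partials r_uu, r_uv, r_vv. Take dot products:
  L(u, v) = r_uu · N̂ = 0,
  M(u, v) = r_uv · N̂ = 0,
  N(u, v) = r_vv · N̂ = 5*sqrt(26)*u^2/(26*Abs(u)).
Evaluating at (u, v) = (7, 3*pi/5):
  L = 0, M = 0, N = 35*sqrt(26)/26.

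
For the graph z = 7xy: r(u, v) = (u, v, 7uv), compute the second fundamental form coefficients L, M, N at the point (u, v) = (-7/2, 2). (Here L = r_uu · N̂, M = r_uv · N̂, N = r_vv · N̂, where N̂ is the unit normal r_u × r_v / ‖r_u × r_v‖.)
L = 0;  M = 14*sqrt(3189)/3189;  N = 0

Compute the unit normal N̂(u, v) = (-7*v/sqrt(49*u^2 + 49*v^2 + 1), -7*u/sqrt(49*u^2 + 49*v^2 + 1), 1/sqrt(49*u^2 + 49*v^2 + 1)), and the second partials r_uu, r_uv, r_vv. Take dot products:
  L(u, v) = r_uu · N̂ = 0,
  M(u, v) = r_uv · N̂ = 7/sqrt(49*u^2 + 49*v^2 + 1),
  N(u, v) = r_vv · N̂ = 0.
Evaluating at (u, v) = (-7/2, 2):
  L = 0, M = 14*sqrt(3189)/3189, N = 0.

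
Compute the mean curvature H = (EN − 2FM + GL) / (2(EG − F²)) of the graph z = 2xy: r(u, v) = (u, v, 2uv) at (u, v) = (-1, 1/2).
H = sqrt(6)/9

With E = 4*v^2 + 1, F = 4*u*v, G = 4*u^2 + 1, L = 0, M = 2/sqrt(4*u^2 + 4*v^2 + 1), N = 0, assemble
  H = (EN − 2FM + GL) / (2(EG − F²)) = -8*u*v/(4*u^2 + 4*v^2 + 1)^(3/2).
At (u, v) = (-1, 1/2): H = sqrt(6)/9.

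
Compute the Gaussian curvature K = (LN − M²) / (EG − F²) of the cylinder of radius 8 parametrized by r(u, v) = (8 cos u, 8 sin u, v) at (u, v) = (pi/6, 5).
K = 0

Coefficients of the first fundamental form: E = 64, F = 0, G = 1.
Coefficients of the second fundamental form: L = -8, M = 0, N = 0.
Assemble K = (LN − M²)/(EG − F²) = 0. At (u, v) = (pi/6, 5): K = 0.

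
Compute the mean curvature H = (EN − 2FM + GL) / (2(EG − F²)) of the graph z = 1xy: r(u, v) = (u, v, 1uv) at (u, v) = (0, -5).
H = 0

With E = v^2 + 1, F = u*v, G = u^2 + 1, L = 0, M = 1/sqrt(u^2 + v^2 + 1), N = 0, assemble
  H = (EN − 2FM + GL) / (2(EG − F²)) = -u*v/(u^2 + v^2 + 1)^(3/2).
At (u, v) = (0, -5): H = 0.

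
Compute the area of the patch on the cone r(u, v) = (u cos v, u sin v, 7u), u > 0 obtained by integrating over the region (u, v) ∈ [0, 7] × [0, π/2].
Area = 245*sqrt(2)*pi/4

Area = ∫∫ √(EG − F²) du dv with √(EG − F²) = 5*sqrt(2)*Abs(u). Integrating over [0, 7] × [0, π/2] gives 245*sqrt(2)*pi/4.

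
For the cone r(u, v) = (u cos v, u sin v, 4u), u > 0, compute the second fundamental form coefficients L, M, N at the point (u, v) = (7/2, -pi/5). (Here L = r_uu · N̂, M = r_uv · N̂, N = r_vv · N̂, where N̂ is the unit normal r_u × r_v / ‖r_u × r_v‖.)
L = 0;  M = 0;  N = 14*sqrt(17)/17

Compute the unit normal N̂(u, v) = (-4*sqrt(17)*u*cos(v)/(17*Abs(u)), -4*sqrt(17)*u*sin(v)/(17*Abs(u)), sqrt(17)*u/(17*Abs(u))), and the second partials r_uu, r_uv, r_vv. Take dot products:
  L(u, v) = r_uu · N̂ = 0,
  M(u, v) = r_uv · N̂ = 0,
  N(u, v) = r_vv · N̂ = 4*sqrt(17)*u^2/(17*Abs(u)).
Evaluating at (u, v) = (7/2, -pi/5):
  L = 0, M = 0, N = 14*sqrt(17)/17.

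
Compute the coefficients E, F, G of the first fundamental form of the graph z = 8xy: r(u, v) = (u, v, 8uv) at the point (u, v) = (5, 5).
E = 1601;  F = 1600;  G = 1601

Partials: r_u = (1, 0, 8*v), r_v = (0, 1, 8*u). As functions of (u, v):
  E = r_u · r_u = 64*v^2 + 1,
  F = r_u · r_v = 64*u*v,
  G = r_v · r_v = 64*u^2 + 1.
Evaluating at (u, v) = (5, 5): E = 1601, F = 1600, G = 1601.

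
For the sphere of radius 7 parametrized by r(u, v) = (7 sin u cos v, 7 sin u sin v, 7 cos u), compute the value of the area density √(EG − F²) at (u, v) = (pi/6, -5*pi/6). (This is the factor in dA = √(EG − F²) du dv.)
√(EG − F²)|_{(pi/6, -5*pi/6)} = 49/2

E = 49, F = 0, G = 49*sin(u)^2, so EG − F² = 2401*sin(u)^2. Taking the positive square root: √(EG − F²) = 49*Abs(sin(u)). At (u, v) = (pi/6, -5*pi/6): 49/2.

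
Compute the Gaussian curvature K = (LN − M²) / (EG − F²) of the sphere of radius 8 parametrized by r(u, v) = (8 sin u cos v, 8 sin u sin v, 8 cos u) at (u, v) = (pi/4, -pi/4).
K = 1/64

Coefficients of the first fundamental form: E = 64, F = 0, G = 64*sin(u)^2.
Coefficients of the second fundamental form: L = -8*sin(u)/Abs(sin(u)), M = 0, N = -8*sin(u)^3/Abs(sin(u)).
Assemble K = (LN − M²)/(EG − F²) = 1/64. At (u, v) = (pi/4, -pi/4): K = 1/64.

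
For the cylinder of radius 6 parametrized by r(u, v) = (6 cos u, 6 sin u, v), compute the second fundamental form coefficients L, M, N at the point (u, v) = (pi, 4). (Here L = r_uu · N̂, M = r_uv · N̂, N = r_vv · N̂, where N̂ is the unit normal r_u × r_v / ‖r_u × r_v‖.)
L = -6;  M = 0;  N = 0

Compute the unit normal N̂(u, v) = (cos(u), sin(u), 0), and the second partials r_uu, r_uv, r_vv. Take dot products:
  L(u, v) = r_uu · N̂ = -6,
  M(u, v) = r_uv · N̂ = 0,
  N(u, v) = r_vv · N̂ = 0.
Evaluating at (u, v) = (pi, 4):
  L = -6, M = 0, N = 0.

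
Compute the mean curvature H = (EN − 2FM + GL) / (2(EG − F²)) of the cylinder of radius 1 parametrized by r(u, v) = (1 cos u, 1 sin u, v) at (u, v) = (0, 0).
H = -1/2

With E = 1, F = 0, G = 1, L = -1, M = 0, N = 0, assemble
  H = (EN − 2FM + GL) / (2(EG − F²)) = -1/2.
At (u, v) = (0, 0): H = -1/2.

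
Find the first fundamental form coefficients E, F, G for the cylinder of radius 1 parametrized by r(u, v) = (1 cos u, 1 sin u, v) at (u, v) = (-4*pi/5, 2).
E = 1;  F = 0;  G = 1

Partials: r_u = (-sin(u), cos(u), 0), r_v = (0, 0, 1). As functions of (u, v):
  E = r_u · r_u = 1,
  F = r_u · r_v = 0,
  G = r_v · r_v = 1.
Evaluating at (u, v) = (-4*pi/5, 2): E = 1, F = 0, G = 1.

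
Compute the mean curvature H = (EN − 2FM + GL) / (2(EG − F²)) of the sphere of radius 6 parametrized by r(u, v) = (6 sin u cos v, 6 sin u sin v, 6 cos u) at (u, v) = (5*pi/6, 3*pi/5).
H = -1/6

With E = 36, F = 0, G = 36*sin(u)^2, L = -6*sin(u)/Abs(sin(u)), M = 0, N = -6*sin(u)^3/Abs(sin(u)), assemble
  H = (EN − 2FM + GL) / (2(EG − F²)) = -sin(u)/(6*Abs(sin(u))).
At (u, v) = (5*pi/6, 3*pi/5): H = -1/6.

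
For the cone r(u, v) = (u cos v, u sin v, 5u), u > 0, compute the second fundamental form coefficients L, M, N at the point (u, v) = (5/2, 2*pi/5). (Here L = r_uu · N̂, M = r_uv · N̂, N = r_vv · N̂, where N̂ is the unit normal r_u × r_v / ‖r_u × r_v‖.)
L = 0;  M = 0;  N = 25*sqrt(26)/52

Compute the unit normal N̂(u, v) = (-5*sqrt(26)*u*cos(v)/(26*Abs(u)), -5*sqrt(26)*u*sin(v)/(26*Abs(u)), sqrt(26)*u/(26*Abs(u))), and the second partials r_uu, r_uv, r_vv. Take dot products:
  L(u, v) = r_uu · N̂ = 0,
  M(u, v) = r_uv · N̂ = 0,
  N(u, v) = r_vv · N̂ = 5*sqrt(26)*u^2/(26*Abs(u)).
Evaluating at (u, v) = (5/2, 2*pi/5):
  L = 0, M = 0, N = 25*sqrt(26)/52.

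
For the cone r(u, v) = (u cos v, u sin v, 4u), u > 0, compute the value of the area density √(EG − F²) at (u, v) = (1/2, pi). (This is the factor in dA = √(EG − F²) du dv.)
√(EG − F²)|_{(1/2, pi)} = sqrt(17)/2

E = 17, F = 0, G = u^2, so EG − F² = 17*u^2. Taking the positive square root: √(EG − F²) = sqrt(17)*Abs(u). At (u, v) = (1/2, pi): sqrt(17)/2.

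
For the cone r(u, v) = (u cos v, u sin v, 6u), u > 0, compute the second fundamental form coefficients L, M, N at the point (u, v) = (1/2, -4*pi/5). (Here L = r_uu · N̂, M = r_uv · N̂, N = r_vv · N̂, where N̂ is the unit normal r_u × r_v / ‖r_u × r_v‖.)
L = 0;  M = 0;  N = 3*sqrt(37)/37

Compute the unit normal N̂(u, v) = (-6*sqrt(37)*u*cos(v)/(37*Abs(u)), -6*sqrt(37)*u*sin(v)/(37*Abs(u)), sqrt(37)*u/(37*Abs(u))), and the second partials r_uu, r_uv, r_vv. Take dot products:
  L(u, v) = r_uu · N̂ = 0,
  M(u, v) = r_uv · N̂ = 0,
  N(u, v) = r_vv · N̂ = 6*sqrt(37)*u^2/(37*Abs(u)).
Evaluating at (u, v) = (1/2, -4*pi/5):
  L = 0, M = 0, N = 3*sqrt(37)/37.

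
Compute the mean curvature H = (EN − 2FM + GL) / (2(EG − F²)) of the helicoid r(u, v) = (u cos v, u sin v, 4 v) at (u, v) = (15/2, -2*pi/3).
H = 0

With E = 1, F = 0, G = u^2 + 16, L = 0, M = -4/sqrt(u^2 + 16), N = 0, assemble
  H = (EN − 2FM + GL) / (2(EG − F²)) = 0.
At (u, v) = (15/2, -2*pi/3): H = 0.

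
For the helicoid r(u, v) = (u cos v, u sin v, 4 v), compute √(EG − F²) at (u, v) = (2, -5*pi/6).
√(EG − F²)|_{(2, -5*pi/6)} = 2*sqrt(5)

E = 1, F = 0, G = u^2 + 16; EG − F² = u^2 + 16; √(EG − F²) = sqrt(u^2 + 16). At the given point: 2*sqrt(5).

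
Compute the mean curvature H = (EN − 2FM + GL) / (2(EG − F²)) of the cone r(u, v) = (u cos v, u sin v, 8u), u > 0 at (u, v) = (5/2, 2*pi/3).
H = 8*sqrt(65)/325

With E = 65, F = 0, G = u^2, L = 0, M = 0, N = 8*sqrt(65)*u^2/(65*Abs(u)), assemble
  H = (EN − 2FM + GL) / (2(EG − F²)) = 4*sqrt(65)/(65*Abs(u)).
At (u, v) = (5/2, 2*pi/3): H = 8*sqrt(65)/325.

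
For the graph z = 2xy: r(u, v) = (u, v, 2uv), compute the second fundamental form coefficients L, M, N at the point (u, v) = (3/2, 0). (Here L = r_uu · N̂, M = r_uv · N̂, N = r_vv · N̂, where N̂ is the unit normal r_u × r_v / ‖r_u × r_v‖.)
L = 0;  M = sqrt(10)/5;  N = 0

Compute the unit normal N̂(u, v) = (-2*v/sqrt(4*u^2 + 4*v^2 + 1), -2*u/sqrt(4*u^2 + 4*v^2 + 1), 1/sqrt(4*u^2 + 4*v^2 + 1)), and the second partials r_uu, r_uv, r_vv. Take dot products:
  L(u, v) = r_uu · N̂ = 0,
  M(u, v) = r_uv · N̂ = 2/sqrt(4*u^2 + 4*v^2 + 1),
  N(u, v) = r_vv · N̂ = 0.
Evaluating at (u, v) = (3/2, 0):
  L = 0, M = sqrt(10)/5, N = 0.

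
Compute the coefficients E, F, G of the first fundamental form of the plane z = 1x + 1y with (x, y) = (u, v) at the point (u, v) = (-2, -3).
E = 2;  F = 1;  G = 2

Partials: r_u = (1, 0, 1), r_v = (0, 1, 1). As functions of (u, v):
  E = r_u · r_u = 2,
  F = r_u · r_v = 1,
  G = r_v · r_v = 2.
Evaluating at (u, v) = (-2, -3): E = 2, F = 1, G = 2.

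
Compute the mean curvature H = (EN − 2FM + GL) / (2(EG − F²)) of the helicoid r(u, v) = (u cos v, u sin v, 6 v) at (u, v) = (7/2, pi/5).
H = 0

With E = 1, F = 0, G = u^2 + 36, L = 0, M = -6/sqrt(u^2 + 36), N = 0, assemble
  H = (EN − 2FM + GL) / (2(EG − F²)) = 0.
At (u, v) = (7/2, pi/5): H = 0.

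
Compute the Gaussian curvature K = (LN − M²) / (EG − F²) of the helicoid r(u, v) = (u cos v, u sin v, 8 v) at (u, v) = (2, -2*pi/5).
K = -4/289

Coefficients of the first fundamental form: E = 1, F = 0, G = u^2 + 64.
Coefficients of the second fundamental form: L = 0, M = -8/sqrt(u^2 + 64), N = 0.
Assemble K = (LN − M²)/(EG − F²) = -64/(u^2 + 64)^2. At (u, v) = (2, -2*pi/5): K = -4/289.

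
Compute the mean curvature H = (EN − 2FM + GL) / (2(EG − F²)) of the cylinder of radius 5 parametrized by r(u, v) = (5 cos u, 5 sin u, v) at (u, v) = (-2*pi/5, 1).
H = -1/10

With E = 25, F = 0, G = 1, L = -5, M = 0, N = 0, assemble
  H = (EN − 2FM + GL) / (2(EG − F²)) = -1/10.
At (u, v) = (-2*pi/5, 1): H = -1/10.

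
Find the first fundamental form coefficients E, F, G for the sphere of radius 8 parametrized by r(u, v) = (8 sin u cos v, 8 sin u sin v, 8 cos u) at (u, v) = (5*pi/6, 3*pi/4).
E = 64;  F = 0;  G = 16

Partials: r_u = (8*cos(u)*cos(v), 8*sin(v)*cos(u), -8*sin(u)), r_v = (-8*sin(u)*sin(v), 8*sin(u)*cos(v), 0). As functions of (u, v):
  E = r_u · r_u = 64,
  F = r_u · r_v = 0,
  G = r_v · r_v = 64*sin(u)^2.
Evaluating at (u, v) = (5*pi/6, 3*pi/4): E = 64, F = 0, G = 16.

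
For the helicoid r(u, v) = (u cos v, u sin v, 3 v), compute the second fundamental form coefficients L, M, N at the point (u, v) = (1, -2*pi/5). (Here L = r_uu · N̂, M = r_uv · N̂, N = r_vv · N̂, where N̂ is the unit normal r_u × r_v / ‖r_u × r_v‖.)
L = 0;  M = -3*sqrt(10)/10;  N = 0

Compute the unit normal N̂(u, v) = (3*sin(v)/sqrt(u^2 + 9), -3*cos(v)/sqrt(u^2 + 9), u/sqrt(u^2 + 9)), and the second partials r_uu, r_uv, r_vv. Take dot products:
  L(u, v) = r_uu · N̂ = 0,
  M(u, v) = r_uv · N̂ = -3/sqrt(u^2 + 9),
  N(u, v) = r_vv · N̂ = 0.
Evaluating at (u, v) = (1, -2*pi/5):
  L = 0, M = -3*sqrt(10)/10, N = 0.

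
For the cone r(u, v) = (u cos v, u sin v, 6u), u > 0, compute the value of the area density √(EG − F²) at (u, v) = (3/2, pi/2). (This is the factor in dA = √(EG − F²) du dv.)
√(EG − F²)|_{(3/2, pi/2)} = 3*sqrt(37)/2

E = 37, F = 0, G = u^2, so EG − F² = 37*u^2. Taking the positive square root: √(EG − F²) = sqrt(37)*Abs(u). At (u, v) = (3/2, pi/2): 3*sqrt(37)/2.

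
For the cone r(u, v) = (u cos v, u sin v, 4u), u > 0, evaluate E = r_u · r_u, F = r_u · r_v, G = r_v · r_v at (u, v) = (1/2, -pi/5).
E = 17;  F = 0;  G = 1/4

Partials: r_u = (cos(v), sin(v), 4), r_v = (-u*sin(v), u*cos(v), 0). As functions of (u, v):
  E = r_u · r_u = 17,
  F = r_u · r_v = 0,
  G = r_v · r_v = u^2.
Evaluating at (u, v) = (1/2, -pi/5): E = 17, F = 0, G = 1/4.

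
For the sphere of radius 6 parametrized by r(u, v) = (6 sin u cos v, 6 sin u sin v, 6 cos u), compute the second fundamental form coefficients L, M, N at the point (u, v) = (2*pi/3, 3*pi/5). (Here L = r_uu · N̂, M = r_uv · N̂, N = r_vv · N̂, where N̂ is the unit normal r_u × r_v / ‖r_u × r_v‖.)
L = -6;  M = 0;  N = -9/2

Compute the unit normal N̂(u, v) = (sin(u)^2*cos(v)/Abs(sin(u)), sin(u)^2*sin(v)/Abs(sin(u)), sin(2*u)/(2*Abs(sin(u)))), and the second partials r_uu, r_uv, r_vv. Take dot products:
  L(u, v) = r_uu · N̂ = -6*sin(u)/Abs(sin(u)),
  M(u, v) = r_uv · N̂ = 0,
  N(u, v) = r_vv · N̂ = -6*sin(u)^3/Abs(sin(u)).
Evaluating at (u, v) = (2*pi/3, 3*pi/5):
  L = -6, M = 0, N = -9/2.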